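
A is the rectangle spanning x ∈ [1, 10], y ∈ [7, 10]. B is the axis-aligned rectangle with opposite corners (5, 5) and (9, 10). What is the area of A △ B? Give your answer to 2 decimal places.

|A∩B|: x∈[5,9], y∈[7,10] → 4·3 = 12.
|A △ B| = |A| + |B| − 2·|A∩B| = 27 + 20 − 24 = 23.00.

23.00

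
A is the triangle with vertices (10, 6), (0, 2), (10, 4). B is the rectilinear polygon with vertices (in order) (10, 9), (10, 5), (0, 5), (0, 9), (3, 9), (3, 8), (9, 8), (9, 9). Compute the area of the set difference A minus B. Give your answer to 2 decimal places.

8.75

|A| = 10, |A∩B| = 1.25.
|A ∖ B| = |A| − |A∩B| = 10 − 1.25 = 8.75.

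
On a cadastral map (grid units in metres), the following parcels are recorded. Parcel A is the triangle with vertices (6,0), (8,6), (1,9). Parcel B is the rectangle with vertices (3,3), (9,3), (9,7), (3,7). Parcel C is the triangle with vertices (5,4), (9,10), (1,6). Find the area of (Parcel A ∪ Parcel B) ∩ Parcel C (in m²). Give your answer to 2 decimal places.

The region (Parcel A ∪ Parcel B) ∩ Parcel C is the polygon with vertices (3,5.4), (2.304,6.652), (4.231,7.615), (5.667,7), (7,7), (5,4), (3,5).
By the shoelace formula its area is 9.38.

9.38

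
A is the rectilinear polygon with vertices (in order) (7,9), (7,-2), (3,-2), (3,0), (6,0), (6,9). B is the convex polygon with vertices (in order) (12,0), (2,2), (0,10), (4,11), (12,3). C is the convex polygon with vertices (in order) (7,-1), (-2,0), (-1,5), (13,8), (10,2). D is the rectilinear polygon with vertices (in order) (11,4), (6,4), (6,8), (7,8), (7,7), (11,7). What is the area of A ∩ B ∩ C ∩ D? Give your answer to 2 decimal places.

2.61

The intersection is the polygon with vertices (6,6.5), (7,6.714), (7,4), (6,4).
By the shoelace formula its area is 2.61.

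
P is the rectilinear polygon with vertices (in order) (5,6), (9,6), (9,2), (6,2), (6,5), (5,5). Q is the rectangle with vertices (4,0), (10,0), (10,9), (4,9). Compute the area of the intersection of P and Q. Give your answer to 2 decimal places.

13.00

The intersection is the polygon with vertices (9,6), (9,2), (6,2), (6,5), (5,5), (5,6).
By the shoelace formula its area is 13.00.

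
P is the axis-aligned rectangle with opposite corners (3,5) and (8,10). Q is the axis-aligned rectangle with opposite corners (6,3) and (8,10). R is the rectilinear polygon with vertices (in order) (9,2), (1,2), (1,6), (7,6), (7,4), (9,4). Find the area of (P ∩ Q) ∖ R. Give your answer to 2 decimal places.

|P ∩ Q| = 10.
|(P ∩ Q) ∩ R| = 1.
|(P ∩ Q) ∖ R| = 10 − 1 = 9.00.

9.00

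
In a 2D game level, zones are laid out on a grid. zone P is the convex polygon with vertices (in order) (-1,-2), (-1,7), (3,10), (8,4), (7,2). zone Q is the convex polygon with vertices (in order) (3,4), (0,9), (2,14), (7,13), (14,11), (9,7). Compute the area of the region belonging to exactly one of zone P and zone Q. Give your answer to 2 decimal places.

|zone P| = 66, |zone Q| = 77, |zone P∩zone Q| = 18.0365.
|zone P △ zone Q| = |zone P| + |zone Q| − 2·|zone P∩zone Q| = 66 + 77 − 36.073 = 106.93.

106.93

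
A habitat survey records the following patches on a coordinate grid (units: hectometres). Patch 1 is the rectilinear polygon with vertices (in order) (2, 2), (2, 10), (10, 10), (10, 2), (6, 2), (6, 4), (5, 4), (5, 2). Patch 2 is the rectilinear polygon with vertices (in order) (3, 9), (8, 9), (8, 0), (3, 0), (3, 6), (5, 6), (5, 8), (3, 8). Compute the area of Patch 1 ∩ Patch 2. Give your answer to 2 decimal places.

29.00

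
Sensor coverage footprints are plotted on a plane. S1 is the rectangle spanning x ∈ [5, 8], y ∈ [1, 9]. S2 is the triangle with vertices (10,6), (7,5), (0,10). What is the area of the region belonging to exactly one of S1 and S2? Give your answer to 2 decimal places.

|S1| = 24, |S2| = 11, |S1∩S2| = 5.6048.
|S1 △ S2| = |S1| + |S2| − 2·|S1∩S2| = 24 + 11 − 11.2095 = 23.79.

23.79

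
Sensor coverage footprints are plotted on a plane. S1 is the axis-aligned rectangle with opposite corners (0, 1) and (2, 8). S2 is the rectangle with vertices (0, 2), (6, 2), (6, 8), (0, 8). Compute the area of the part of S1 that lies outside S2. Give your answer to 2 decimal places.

2.00

|S1∩S2|: x∈[0,2], y∈[2,8] → 2·6 = 12.
|S1| = 14.
|S1 ∖ S2| = |S1| − |S1∩S2| = 14 − 12 = 2.00.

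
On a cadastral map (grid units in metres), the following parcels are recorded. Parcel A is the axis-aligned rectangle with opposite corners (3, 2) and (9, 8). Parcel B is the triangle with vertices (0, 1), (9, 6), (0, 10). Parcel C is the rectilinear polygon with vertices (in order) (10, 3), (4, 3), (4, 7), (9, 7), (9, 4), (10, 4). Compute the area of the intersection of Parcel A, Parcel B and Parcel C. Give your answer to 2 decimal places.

10.82

The intersection is the polygon with vertices (9,6), (4,3.222), (4,7), (6.75,7).
By the shoelace formula its area is 10.82.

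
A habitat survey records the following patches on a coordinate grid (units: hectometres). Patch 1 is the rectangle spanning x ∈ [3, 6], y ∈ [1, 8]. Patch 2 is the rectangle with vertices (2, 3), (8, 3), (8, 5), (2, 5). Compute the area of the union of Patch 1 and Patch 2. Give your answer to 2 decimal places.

By inclusion–exclusion:
Individual areas: |Patch 1| = 21, |Patch 2| = 12.
|Patch 1∩Patch 2|: x∈[3,6], y∈[3,5] → 3·2 = 6.
|Patch 1 ∪ Patch 2| = 33 − 6 = 27.00.

27.00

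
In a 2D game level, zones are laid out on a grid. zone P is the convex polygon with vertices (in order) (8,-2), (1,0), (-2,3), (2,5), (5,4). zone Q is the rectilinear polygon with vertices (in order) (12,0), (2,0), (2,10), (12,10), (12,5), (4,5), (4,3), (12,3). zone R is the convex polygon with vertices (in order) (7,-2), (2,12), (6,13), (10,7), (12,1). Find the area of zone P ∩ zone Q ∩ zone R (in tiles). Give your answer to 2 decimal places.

The intersection is the polygon with vertices (5.5,3), (7,0), (6.286,0), (5.214,3).
By the shoelace formula its area is 1.50.

1.50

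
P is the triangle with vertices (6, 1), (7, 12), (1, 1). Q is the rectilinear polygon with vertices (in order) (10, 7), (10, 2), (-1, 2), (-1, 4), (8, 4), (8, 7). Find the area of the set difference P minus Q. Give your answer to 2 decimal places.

19.32

|P| = 27.5, |P∩Q| = 8.1818.
|P ∖ Q| = |P| − |P∩Q| = 27.5 − 8.1818 = 19.32.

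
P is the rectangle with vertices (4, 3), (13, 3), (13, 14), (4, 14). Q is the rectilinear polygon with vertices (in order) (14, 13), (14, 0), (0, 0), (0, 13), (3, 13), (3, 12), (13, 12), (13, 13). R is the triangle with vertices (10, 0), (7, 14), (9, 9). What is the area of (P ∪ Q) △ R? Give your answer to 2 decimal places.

183.50

|P ∪ Q| = 190.
|(P ∪ Q) ∩ R| = 6.5.
|(P ∪ Q) △ R| = 190 + 6.5 − 13 = 183.50.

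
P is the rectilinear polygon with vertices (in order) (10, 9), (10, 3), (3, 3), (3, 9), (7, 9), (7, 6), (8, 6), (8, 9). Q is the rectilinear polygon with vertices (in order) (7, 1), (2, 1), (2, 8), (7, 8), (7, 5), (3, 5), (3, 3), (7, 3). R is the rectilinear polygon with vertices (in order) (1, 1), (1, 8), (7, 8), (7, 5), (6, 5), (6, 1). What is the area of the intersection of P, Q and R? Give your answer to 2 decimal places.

12.00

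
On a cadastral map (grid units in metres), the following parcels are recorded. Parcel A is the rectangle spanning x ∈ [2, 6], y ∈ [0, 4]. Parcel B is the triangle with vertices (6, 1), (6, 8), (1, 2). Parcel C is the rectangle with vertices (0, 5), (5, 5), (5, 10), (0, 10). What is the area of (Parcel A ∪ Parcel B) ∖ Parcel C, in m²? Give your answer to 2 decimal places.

22.02

|Parcel A ∪ Parcel B| = 23.3667.
|(Parcel A ∪ Parcel B) ∩ Parcel C| = 1.35.
|(Parcel A ∪ Parcel B) ∖ Parcel C| = 23.3667 − 1.35 = 22.02.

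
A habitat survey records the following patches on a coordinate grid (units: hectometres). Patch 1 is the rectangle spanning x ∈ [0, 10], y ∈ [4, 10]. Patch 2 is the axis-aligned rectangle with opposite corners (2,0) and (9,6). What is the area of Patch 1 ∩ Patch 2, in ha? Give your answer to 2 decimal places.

14.00

|Patch 1∩Patch 2|: x∈[2,9], y∈[4,6] → 7·2 = 14.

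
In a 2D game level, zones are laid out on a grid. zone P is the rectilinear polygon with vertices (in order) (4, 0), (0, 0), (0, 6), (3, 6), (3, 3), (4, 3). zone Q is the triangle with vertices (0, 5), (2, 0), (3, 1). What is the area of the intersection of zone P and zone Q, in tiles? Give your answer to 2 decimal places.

The intersection is the polygon with vertices (0,5), (3,1), (2,0).
By the shoelace formula its area is 3.50.

3.50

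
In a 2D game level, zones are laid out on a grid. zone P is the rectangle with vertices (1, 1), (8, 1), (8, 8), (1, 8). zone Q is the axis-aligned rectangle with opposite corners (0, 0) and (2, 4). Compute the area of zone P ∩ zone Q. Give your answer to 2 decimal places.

|zone P∩zone Q|: x∈[1,2], y∈[1,4] → 1·3 = 3.

3.00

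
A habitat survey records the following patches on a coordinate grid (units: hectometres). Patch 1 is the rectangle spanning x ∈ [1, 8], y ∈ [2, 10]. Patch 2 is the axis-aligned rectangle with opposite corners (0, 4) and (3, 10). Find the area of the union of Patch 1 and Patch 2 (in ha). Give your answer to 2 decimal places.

By inclusion–exclusion:
Individual areas: |Patch 1| = 56, |Patch 2| = 18.
|Patch 1∩Patch 2|: x∈[1,3], y∈[4,10] → 2·6 = 12.
|Patch 1 ∪ Patch 2| = 74 − 12 = 62.00.

62.00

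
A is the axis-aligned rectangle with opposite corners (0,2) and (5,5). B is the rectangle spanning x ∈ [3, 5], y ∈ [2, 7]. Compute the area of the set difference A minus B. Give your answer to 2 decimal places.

9.00

|A∩B|: x∈[3,5], y∈[2,5] → 2·3 = 6.
|A| = 15.
|A ∖ B| = |A| − |A∩B| = 15 − 6 = 9.00.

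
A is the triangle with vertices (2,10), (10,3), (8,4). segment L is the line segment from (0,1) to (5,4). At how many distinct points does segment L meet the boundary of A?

0

The segment lies entirely outside A and never meets its boundary.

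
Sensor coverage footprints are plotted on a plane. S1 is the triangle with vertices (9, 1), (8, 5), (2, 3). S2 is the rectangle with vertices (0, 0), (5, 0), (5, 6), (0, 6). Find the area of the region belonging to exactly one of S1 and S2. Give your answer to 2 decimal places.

37.43

|S1| = 13, |S2| = 30, |S1∩S2| = 2.7857.
|S1 △ S2| = |S1| + |S2| − 2·|S1∩S2| = 13 + 30 − 5.5714 = 37.43.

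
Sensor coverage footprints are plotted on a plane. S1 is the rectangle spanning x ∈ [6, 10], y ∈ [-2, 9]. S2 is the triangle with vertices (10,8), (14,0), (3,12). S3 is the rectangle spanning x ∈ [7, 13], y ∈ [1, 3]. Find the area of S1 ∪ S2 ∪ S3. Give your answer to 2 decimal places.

By inclusion–exclusion:
Individual areas: |S1| = 44, |S2| = 20, |S3| = 12.
|S1∩S2| = 8.9432.
|S1∩S3|: x∈[7,10], y∈[1,3] → 3·2 = 6.
|S2∩S3| = 1.4205.
|S1∩S2∩S3| = 0.
|S1 ∪ S2 ∪ S3| = 76 − 16.3636 + 0 = 59.64.

59.64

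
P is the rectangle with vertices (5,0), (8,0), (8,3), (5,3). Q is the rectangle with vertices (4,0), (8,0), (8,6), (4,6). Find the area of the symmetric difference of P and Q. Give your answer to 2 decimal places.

15.00

|P∩Q|: x∈[5,8], y∈[0,3] → 3·3 = 9.
|P △ Q| = |P| + |Q| − 2·|P∩Q| = 9 + 24 − 18 = 15.00.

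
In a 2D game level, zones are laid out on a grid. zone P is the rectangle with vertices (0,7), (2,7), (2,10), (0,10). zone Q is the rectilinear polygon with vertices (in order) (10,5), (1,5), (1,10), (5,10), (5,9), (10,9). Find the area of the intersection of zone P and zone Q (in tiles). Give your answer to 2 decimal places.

3.00

The intersection is the polygon with vertices (2,7), (1,7), (1,10), (2,10).
By the shoelace formula its area is 3.00.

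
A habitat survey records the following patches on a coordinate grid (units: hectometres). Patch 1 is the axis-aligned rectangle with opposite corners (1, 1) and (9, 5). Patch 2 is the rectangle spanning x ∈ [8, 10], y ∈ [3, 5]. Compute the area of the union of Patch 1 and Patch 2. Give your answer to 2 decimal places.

By inclusion–exclusion:
Individual areas: |Patch 1| = 32, |Patch 2| = 4.
|Patch 1∩Patch 2|: x∈[8,9], y∈[3,5] → 1·2 = 2.
|Patch 1 ∪ Patch 2| = 36 − 2 = 34.00.

34.00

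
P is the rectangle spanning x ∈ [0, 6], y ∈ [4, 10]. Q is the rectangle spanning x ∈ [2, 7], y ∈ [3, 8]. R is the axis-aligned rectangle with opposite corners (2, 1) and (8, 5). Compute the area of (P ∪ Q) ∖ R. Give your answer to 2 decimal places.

|P ∪ Q| = 45.
|(P ∪ Q) ∩ R| = 10.
|(P ∪ Q) ∖ R| = 45 − 10 = 35.00.

35.00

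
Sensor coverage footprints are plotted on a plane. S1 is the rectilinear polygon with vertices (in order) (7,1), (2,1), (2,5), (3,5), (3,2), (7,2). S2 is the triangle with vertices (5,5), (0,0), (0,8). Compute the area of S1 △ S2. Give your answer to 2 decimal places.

|S1| = 8, |S2| = 20, |S1∩S2| = 2.5.
|S1 △ S2| = |S1| + |S2| − 2·|S1∩S2| = 8 + 20 − 5 = 23.00.

23.00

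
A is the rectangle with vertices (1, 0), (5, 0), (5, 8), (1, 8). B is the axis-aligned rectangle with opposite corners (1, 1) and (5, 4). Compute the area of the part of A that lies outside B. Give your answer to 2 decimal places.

20.00

|A∩B|: x∈[1,5], y∈[1,4] → 4·3 = 12.
|A| = 32.
|A ∖ B| = |A| − |A∩B| = 32 − 12 = 20.00.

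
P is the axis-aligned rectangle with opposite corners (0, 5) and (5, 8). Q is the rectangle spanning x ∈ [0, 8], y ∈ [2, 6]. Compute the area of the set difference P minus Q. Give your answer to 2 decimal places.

|P∩Q|: x∈[0,5], y∈[5,6] → 5·1 = 5.
|P| = 15.
|P ∖ Q| = |P| − |P∩Q| = 15 − 5 = 10.00.

10.00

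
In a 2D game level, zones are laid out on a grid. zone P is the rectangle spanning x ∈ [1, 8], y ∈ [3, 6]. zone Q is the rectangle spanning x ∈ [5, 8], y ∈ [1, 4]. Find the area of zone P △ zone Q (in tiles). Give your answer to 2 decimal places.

24.00

|zone P∩zone Q|: x∈[5,8], y∈[3,4] → 3·1 = 3.
|zone P △ zone Q| = |zone P| + |zone Q| − 2·|zone P∩zone Q| = 21 + 9 − 6 = 24.00.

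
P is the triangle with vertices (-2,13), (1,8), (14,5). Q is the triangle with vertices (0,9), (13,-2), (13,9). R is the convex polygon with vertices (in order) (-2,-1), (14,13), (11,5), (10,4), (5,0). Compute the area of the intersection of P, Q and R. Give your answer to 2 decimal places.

4.73

The intersection is the polygon with vertices (11.474,6.263), (11.239,5.637), (6.765,6.67), (8.182,7.909).
By the shoelace formula its area is 4.73.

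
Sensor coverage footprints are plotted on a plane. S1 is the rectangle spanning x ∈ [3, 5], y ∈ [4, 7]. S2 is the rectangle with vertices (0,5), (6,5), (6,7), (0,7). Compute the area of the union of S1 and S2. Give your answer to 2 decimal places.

14.00

By inclusion–exclusion:
Individual areas: |S1| = 6, |S2| = 12.
|S1∩S2|: x∈[3,5], y∈[5,7] → 2·2 = 4.
|S1 ∪ S2| = 18 − 4 = 14.00.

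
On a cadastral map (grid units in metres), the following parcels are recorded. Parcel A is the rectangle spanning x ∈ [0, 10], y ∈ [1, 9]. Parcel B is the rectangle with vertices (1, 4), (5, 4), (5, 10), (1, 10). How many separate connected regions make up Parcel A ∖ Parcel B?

1

Parcel A ∖ Parcel B is a single connected region.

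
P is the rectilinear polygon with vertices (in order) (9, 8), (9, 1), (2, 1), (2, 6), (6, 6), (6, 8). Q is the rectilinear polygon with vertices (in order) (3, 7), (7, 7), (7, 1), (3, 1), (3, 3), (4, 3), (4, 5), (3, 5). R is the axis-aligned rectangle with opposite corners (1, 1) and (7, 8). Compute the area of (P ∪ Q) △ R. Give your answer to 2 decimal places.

|P ∪ Q| = 44.
|(P ∪ Q) ∩ R| = 30.
|(P ∪ Q) △ R| = 44 + 42 − 60 = 26.00.

26.00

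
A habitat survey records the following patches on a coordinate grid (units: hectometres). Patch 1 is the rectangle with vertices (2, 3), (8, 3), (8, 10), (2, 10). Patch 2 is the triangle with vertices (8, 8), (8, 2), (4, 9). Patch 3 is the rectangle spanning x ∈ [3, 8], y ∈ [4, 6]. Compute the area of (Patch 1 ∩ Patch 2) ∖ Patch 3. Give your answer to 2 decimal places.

|Patch 1 ∩ Patch 2| = 11.7143.
|(Patch 1 ∩ Patch 2) ∩ Patch 3| = 3.4286.
|(Patch 1 ∩ Patch 2) ∖ Patch 3| = 11.7143 − 3.4286 = 8.29.

8.29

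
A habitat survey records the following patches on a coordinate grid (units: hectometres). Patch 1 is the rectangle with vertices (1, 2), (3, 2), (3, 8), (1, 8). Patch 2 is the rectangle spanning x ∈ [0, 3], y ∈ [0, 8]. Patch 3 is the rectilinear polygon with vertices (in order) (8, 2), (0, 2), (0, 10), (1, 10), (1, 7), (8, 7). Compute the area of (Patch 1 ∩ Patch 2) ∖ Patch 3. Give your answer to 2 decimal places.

|Patch 1 ∩ Patch 2| = 12.
|(Patch 1 ∩ Patch 2) ∩ Patch 3| = 10.
|(Patch 1 ∩ Patch 2) ∖ Patch 3| = 12 − 10 = 2.00.

2.00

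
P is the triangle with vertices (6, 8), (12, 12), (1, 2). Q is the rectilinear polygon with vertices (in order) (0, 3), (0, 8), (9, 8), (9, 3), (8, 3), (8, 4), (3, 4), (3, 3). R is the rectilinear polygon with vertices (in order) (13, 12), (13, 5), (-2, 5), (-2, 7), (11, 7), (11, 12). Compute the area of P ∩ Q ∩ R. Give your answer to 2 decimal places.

The intersection is the polygon with vertices (5.167,7), (6.5,7), (4.3,5), (3.5,5).
By the shoelace formula its area is 2.13.

2.13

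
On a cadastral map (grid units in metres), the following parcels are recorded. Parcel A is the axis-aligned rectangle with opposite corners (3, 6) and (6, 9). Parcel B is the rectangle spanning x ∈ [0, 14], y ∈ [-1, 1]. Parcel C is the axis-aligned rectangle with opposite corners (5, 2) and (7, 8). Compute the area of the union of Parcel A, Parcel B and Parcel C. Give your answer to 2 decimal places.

47.00

By inclusion–exclusion:
Individual areas: |Parcel A| = 9, |Parcel B| = 28, |Parcel C| = 12.
|Parcel A∩Parcel B| = 0 (no overlap).
|Parcel A∩Parcel C|: x∈[5,6], y∈[6,8] → 1·2 = 2.
|Parcel B∩Parcel C| = 0 (no overlap).
|Parcel A∩Parcel B∩Parcel C| = 0.
|Parcel A ∪ Parcel B ∪ Parcel C| = 49 − 2 + 0 = 47.00.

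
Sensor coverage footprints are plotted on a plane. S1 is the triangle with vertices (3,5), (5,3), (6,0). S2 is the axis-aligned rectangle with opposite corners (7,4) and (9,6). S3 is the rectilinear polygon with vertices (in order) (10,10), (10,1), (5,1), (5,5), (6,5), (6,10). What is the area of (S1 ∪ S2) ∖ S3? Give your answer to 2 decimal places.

|S1 ∪ S2| = 6.
|(S1 ∪ S2) ∩ S3| = 4.5333.
|(S1 ∪ S2) ∖ S3| = 6 − 4.5333 = 1.47.

1.47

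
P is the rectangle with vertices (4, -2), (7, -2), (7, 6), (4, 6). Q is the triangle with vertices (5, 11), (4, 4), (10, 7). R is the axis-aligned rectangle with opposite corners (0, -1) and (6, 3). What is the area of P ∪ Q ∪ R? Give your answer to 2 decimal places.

By inclusion–exclusion:
Individual areas: |P| = 24, |Q| = 19.5, |R| = 24.
|P∩Q| = 3.4643.
|P∩R|: x∈[4,6], y∈[-1,3] → 2·4 = 8.
|Q∩R| = 0.
|P∩Q∩R| = 0.
|P ∪ Q ∪ R| = 67.5 − 11.4643 + 0 = 56.04.

56.04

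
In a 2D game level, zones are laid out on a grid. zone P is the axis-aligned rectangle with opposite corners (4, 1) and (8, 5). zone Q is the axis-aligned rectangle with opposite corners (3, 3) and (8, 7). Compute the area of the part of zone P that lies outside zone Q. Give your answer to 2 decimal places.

8.00

|zone P∩zone Q|: x∈[4,8], y∈[3,5] → 4·2 = 8.
|zone P| = 16.
|zone P ∖ zone Q| = |zone P| − |zone P∩zone Q| = 16 − 8 = 8.00.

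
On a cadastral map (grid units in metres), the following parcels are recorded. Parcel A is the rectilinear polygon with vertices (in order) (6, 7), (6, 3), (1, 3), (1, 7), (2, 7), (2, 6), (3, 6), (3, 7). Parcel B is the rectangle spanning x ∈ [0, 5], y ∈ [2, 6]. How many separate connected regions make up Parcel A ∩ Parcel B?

Parcel A ∩ Parcel B is a single connected region.

1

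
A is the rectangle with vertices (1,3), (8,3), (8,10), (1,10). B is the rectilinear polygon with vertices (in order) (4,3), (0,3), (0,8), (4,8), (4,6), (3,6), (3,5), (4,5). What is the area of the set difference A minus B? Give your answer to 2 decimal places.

|A| = 49, |A∩B| = 14.
|A ∖ B| = |A| − |A∩B| = 49 − 14 = 35.00.

35.00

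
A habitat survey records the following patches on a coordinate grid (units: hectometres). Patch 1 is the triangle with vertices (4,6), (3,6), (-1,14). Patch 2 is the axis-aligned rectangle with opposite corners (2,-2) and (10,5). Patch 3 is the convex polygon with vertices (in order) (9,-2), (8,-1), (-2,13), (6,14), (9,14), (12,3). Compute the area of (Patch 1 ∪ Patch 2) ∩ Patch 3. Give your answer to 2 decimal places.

29.48

|Patch 1 ∪ Patch 2| = 60.
|(Patch 1 ∪ Patch 2) ∩ Patch 3| = 29.48.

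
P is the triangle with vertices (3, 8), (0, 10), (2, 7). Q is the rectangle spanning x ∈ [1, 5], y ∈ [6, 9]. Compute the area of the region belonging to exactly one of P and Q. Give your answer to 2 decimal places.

|P| = 2.5, |Q| = 12, |P∩Q| = 2.
|P △ Q| = |P| + |Q| − 2·|P∩Q| = 2.5 + 12 − 4 = 10.50.

10.50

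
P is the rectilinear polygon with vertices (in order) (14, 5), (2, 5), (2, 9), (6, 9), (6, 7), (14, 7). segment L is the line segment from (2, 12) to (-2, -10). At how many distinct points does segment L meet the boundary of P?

The segment lies entirely outside P and never meets its boundary.

0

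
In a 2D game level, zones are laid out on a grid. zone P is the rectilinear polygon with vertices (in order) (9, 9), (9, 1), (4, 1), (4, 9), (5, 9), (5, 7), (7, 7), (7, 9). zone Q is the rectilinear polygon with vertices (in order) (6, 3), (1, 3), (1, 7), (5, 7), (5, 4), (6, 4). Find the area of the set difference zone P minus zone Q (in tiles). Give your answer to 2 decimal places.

|zone P| = 36, |zone P∩zone Q| = 5.
|zone P ∖ zone Q| = |zone P| − |zone P∩zone Q| = 36 − 5 = 31.00.

31.00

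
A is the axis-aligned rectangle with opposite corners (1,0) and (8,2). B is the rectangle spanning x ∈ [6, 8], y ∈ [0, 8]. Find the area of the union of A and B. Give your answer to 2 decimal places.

By inclusion–exclusion:
Individual areas: |A| = 14, |B| = 16.
|A∩B|: x∈[6,8], y∈[0,2] → 2·2 = 4.
|A ∪ B| = 30 − 4 = 26.00.

26.00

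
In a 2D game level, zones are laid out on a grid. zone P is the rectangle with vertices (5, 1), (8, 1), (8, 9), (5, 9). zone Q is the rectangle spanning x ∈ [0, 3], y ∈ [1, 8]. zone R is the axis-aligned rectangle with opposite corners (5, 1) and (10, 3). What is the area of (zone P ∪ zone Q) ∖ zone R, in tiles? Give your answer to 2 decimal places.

39.00

|zone P ∪ zone Q| = 45.
|(zone P ∪ zone Q) ∩ zone R| = 6.
|(zone P ∪ zone Q) ∖ zone R| = 45 − 6 = 39.00.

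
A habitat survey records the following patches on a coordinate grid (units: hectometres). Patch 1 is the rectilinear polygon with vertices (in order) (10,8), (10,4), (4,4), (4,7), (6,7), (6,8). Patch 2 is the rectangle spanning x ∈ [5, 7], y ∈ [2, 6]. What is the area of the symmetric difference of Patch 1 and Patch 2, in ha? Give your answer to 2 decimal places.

|Patch 1| = 22, |Patch 2| = 8, |Patch 1∩Patch 2| = 4.
|Patch 1 △ Patch 2| = |Patch 1| + |Patch 2| − 2·|Patch 1∩Patch 2| = 22 + 8 − 8 = 22.00.

22.00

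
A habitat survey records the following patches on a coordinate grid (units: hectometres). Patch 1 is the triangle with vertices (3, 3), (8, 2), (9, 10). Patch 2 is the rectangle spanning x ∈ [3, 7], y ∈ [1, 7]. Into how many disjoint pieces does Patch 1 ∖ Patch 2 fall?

1

Patch 1 ∖ Patch 2 is a single connected region.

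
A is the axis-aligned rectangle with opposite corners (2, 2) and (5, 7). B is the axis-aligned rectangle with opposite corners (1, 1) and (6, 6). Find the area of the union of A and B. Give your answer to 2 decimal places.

By inclusion–exclusion:
Individual areas: |A| = 15, |B| = 25.
|A∩B|: x∈[2,5], y∈[2,6] → 3·4 = 12.
|A ∪ B| = 40 − 12 = 28.00.

28.00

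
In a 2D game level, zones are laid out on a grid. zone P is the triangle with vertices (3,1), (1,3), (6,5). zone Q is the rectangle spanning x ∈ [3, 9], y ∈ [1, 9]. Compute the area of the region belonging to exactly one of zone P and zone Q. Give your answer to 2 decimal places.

46.60

|zone P| = 7, |zone Q| = 48, |zone P∩zone Q| = 4.2.
|zone P △ zone Q| = |zone P| + |zone Q| − 2·|zone P∩zone Q| = 7 + 48 − 8.4 = 46.60.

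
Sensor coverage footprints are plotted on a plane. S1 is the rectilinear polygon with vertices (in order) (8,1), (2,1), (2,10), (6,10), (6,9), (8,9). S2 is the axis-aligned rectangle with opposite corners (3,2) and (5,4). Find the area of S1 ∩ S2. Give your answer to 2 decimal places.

The intersection is the polygon with vertices (3,2), (3,4), (5,4), (5,2).
By the shoelace formula its area is 4.00.

4.00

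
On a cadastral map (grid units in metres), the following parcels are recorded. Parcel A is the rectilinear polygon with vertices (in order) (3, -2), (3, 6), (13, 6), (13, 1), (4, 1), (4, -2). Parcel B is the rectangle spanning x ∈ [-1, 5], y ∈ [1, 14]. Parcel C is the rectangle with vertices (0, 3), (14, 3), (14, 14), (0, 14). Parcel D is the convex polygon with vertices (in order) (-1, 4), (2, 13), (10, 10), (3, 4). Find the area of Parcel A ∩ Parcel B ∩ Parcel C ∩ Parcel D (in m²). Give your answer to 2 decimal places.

The intersection is the polygon with vertices (5,5.714), (3,4), (3,6), (5,6).
By the shoelace formula its area is 2.29.

2.29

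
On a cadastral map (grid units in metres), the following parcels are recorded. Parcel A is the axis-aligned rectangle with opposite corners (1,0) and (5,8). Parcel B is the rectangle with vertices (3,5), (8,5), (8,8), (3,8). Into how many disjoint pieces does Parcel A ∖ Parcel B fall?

1

Parcel A ∖ Parcel B is a single connected region.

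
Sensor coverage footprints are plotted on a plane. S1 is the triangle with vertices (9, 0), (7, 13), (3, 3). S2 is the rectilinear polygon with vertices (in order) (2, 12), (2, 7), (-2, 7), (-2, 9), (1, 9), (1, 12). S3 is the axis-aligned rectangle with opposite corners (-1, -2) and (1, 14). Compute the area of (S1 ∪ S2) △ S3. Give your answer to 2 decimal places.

|S1 ∪ S2| = 47.
|(S1 ∪ S2) ∩ S3| = 4.
|(S1 ∪ S2) △ S3| = 47 + 32 − 8 = 71.00.

71.00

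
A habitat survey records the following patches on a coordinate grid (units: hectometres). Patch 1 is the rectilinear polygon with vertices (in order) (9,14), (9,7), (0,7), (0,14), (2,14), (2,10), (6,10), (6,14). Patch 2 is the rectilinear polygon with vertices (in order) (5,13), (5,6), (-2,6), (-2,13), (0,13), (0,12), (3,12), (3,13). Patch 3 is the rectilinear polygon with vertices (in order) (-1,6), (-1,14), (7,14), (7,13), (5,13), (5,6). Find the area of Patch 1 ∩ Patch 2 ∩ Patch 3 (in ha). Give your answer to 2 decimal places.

19.00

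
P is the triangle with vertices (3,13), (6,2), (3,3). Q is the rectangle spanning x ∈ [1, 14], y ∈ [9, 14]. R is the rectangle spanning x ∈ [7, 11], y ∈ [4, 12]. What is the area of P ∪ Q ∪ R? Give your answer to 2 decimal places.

By inclusion–exclusion:
Individual areas: |P| = 15, |Q| = 65, |R| = 32.
|P∩Q| = 2.1818.
|P∩R| = 0.
|Q∩R|: x∈[7,11], y∈[9,12] → 4·3 = 12.
|P∩Q∩R| = 0.
|P ∪ Q ∪ R| = 112 − 14.1818 + 0 = 97.82.

97.82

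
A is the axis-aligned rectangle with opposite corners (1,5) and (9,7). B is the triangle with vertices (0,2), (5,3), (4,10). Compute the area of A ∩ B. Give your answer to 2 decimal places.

5.14

The intersection is the polygon with vertices (4.429,7), (4.714,5), (1.5,5), (2.5,7).
By the shoelace formula its area is 5.14.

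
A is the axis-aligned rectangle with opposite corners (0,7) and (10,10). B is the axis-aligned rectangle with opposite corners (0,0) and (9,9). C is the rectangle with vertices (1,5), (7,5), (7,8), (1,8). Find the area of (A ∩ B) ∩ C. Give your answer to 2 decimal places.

The region (A ∩ B) ∩ C is the polygon with vertices (1,7), (1,8), (7,8), (7,7).
By the shoelace formula its area is 6.00.

6.00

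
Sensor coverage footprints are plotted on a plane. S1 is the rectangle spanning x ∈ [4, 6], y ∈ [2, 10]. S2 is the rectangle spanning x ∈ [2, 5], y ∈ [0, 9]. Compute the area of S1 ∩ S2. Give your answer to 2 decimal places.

|S1∩S2|: x∈[4,5], y∈[2,9] → 1·7 = 7.

7.00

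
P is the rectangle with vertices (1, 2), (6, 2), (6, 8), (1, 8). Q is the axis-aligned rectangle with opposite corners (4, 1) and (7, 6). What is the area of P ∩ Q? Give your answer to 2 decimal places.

|P∩Q|: x∈[4,6], y∈[2,6] → 2·4 = 8.

8.00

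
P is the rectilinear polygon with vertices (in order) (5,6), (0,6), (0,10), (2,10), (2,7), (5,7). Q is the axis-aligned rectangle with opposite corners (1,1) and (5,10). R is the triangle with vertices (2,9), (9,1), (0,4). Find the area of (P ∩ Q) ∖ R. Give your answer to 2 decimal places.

3.06

|P ∩ Q| = 7.
|(P ∩ Q) ∩ R| = 3.9375.
|(P ∩ Q) ∖ R| = 7 − 3.9375 = 3.06.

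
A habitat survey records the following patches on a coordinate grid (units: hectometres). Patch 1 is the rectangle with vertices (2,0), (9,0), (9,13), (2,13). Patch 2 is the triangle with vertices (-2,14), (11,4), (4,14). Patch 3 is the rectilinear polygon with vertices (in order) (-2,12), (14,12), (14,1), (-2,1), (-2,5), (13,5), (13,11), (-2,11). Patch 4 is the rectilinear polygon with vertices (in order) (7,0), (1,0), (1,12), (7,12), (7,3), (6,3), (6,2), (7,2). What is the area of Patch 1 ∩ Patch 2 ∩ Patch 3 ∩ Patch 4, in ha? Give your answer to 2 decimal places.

3.75

The intersection is the polygon with vertices (5.4,12), (6.1,11), (2,11), (2,12).
By the shoelace formula its area is 3.75.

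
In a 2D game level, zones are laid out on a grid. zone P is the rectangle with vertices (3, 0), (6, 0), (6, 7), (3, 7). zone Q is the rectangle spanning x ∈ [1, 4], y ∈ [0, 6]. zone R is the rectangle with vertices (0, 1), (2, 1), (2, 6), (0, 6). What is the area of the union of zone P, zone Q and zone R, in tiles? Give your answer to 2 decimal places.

38.00

By inclusion–exclusion:
Individual areas: |zone P| = 21, |zone Q| = 18, |zone R| = 10.
|zone P∩zone Q|: x∈[3,4], y∈[0,6] → 1·6 = 6.
|zone P∩zone R| = 0 (no overlap).
|zone Q∩zone R|: x∈[1,2], y∈[1,6] → 1·5 = 5.
|zone P∩zone Q∩zone R| = 0.
|zone P ∪ zone Q ∪ zone R| = 49 − 11 + 0 = 38.00.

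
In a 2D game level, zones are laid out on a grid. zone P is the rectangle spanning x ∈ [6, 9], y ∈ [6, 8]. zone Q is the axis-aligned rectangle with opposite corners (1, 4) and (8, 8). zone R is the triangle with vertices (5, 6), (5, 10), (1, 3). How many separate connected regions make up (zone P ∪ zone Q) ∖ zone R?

2

(zone P ∪ zone Q) ∖ zone R splits into 2 disjoint pieces (area 16.6667, area 6.8571).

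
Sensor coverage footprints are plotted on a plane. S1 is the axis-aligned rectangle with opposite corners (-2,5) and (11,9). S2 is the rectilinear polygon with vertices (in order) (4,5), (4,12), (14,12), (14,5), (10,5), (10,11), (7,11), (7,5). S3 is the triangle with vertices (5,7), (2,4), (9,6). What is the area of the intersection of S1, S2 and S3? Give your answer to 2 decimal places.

The intersection is the polygon with vertices (7,5.429), (5.5,5), (4,5), (4,6), (5,7), (7,6.5).
By the shoelace formula its area is 4.68.

4.68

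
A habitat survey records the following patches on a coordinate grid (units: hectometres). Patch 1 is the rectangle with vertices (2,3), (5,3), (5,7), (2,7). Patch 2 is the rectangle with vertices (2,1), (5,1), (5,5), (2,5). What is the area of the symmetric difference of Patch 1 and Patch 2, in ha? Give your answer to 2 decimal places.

12.00

|Patch 1∩Patch 2|: x∈[2,5], y∈[3,5] → 3·2 = 6.
|Patch 1 △ Patch 2| = |Patch 1| + |Patch 2| − 2·|Patch 1∩Patch 2| = 12 + 12 − 12 = 12.00.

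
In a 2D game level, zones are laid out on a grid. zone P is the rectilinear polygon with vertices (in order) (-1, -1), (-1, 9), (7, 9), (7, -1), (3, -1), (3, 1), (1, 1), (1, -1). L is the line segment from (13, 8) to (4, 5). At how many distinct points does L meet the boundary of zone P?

1

The segment meets the boundary at (7,6).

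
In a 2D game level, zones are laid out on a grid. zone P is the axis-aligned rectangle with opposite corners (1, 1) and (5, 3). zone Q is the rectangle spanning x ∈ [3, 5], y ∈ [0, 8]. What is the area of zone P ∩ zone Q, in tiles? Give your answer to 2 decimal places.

|zone P∩zone Q|: x∈[3,5], y∈[1,3] → 2·2 = 4.

4.00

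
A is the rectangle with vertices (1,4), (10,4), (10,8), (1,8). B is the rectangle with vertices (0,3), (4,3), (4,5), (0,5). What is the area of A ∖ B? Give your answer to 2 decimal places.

|A∩B|: x∈[1,4], y∈[4,5] → 3·1 = 3.
|A| = 36.
|A ∖ B| = |A| − |A∩B| = 36 − 3 = 33.00.

33.00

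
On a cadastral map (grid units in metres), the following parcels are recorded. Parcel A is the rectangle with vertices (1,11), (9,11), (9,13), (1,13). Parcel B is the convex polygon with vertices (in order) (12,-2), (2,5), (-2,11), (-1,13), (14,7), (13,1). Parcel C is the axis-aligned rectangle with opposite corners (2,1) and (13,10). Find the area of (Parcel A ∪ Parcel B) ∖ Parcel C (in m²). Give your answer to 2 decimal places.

|Parcel A ∪ Parcel B| = 125.7.
|(Parcel A ∪ Parcel B) ∩ Parcel C| = 79.1214.
|(Parcel A ∪ Parcel B) ∖ Parcel C| = 125.7 − 79.1214 = 46.58.

46.58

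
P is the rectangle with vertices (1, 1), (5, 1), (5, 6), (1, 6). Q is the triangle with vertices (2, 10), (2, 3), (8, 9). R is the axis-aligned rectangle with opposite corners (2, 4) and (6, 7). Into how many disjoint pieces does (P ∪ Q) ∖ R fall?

(P ∪ Q) ∖ R splits into 2 disjoint pieces (area 14, area 13).

2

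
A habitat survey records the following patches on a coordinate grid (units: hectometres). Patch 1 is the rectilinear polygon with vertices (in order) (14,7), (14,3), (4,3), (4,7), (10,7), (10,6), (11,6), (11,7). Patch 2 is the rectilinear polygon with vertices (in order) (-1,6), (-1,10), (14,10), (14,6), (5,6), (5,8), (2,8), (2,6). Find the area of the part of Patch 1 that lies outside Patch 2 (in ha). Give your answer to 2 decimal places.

|Patch 1| = 39, |Patch 1∩Patch 2| = 8.
|Patch 1 ∖ Patch 2| = |Patch 1| − |Patch 1∩Patch 2| = 39 − 8 = 31.00.

31.00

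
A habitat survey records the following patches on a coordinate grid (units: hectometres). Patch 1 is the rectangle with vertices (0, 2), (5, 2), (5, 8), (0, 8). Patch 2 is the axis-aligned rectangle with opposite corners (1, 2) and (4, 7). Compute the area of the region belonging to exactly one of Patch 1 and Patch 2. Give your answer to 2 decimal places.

|Patch 1∩Patch 2|: x∈[1,4], y∈[2,7] → 3·5 = 15.
|Patch 1 △ Patch 2| = |Patch 1| + |Patch 2| − 2·|Patch 1∩Patch 2| = 30 + 15 − 30 = 15.00.

15.00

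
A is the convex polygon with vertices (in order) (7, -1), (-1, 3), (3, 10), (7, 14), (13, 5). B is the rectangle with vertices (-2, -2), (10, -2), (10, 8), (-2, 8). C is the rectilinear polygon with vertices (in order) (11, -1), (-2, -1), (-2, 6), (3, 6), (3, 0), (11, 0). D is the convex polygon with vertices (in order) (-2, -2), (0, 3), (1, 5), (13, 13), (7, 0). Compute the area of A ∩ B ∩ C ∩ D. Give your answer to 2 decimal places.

10.35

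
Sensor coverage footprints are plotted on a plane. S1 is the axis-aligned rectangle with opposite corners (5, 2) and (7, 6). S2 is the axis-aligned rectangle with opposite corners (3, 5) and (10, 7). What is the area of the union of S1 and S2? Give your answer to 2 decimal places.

By inclusion–exclusion:
Individual areas: |S1| = 8, |S2| = 14.
|S1∩S2|: x∈[5,7], y∈[5,6] → 2·1 = 2.
|S1 ∪ S2| = 22 − 2 = 20.00.

20.00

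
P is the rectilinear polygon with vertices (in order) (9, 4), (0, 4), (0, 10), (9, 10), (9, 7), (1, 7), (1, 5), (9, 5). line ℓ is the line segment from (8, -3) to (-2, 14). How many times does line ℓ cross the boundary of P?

The segment meets the boundary at (0.353,10), (2.118,7), (3.882,4), (3.294,5).

4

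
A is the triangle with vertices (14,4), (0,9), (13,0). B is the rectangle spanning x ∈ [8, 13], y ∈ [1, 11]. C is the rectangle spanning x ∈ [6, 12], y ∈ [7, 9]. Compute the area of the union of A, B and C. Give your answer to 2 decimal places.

By inclusion–exclusion:
Individual areas: |A| = 30.5, |B| = 50, |C| = 12.
|A∩B| = 16.8739.
|A∩C| = 0.
|B∩C|: x∈[8,12], y∈[7,9] → 4·2 = 8.
|A∩B∩C| = 0.
|A ∪ B ∪ C| = 92.5 − 24.8739 + 0 = 67.63.

67.63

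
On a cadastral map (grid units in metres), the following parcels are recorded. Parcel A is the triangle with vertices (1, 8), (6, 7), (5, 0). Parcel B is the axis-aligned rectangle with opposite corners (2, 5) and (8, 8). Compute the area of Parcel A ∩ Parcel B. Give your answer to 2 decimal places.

9.06

The intersection is the polygon with vertices (6,7), (5.714,5), (2.5,5), (2,6), (2,7.8).
By the shoelace formula its area is 9.06.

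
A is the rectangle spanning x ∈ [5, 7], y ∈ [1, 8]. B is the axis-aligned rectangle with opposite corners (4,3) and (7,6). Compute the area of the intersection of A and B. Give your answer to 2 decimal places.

|A∩B|: x∈[5,7], y∈[3,6] → 2·3 = 6.

6.00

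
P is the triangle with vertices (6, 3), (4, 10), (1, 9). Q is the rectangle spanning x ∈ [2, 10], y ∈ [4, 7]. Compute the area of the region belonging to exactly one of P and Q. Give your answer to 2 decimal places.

|P| = 11.5, |Q| = 24, |P∩Q| = 4.1071.
|P △ Q| = |P| + |Q| − 2·|P∩Q| = 11.5 + 24 − 8.2143 = 27.29.

27.29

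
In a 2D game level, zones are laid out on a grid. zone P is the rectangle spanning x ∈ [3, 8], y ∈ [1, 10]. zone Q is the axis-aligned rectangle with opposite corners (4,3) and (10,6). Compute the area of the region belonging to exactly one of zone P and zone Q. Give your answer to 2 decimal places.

39.00

|zone P∩zone Q|: x∈[4,8], y∈[3,6] → 4·3 = 12.
|zone P △ zone Q| = |zone P| + |zone Q| − 2·|zone P∩zone Q| = 45 + 18 − 24 = 39.00.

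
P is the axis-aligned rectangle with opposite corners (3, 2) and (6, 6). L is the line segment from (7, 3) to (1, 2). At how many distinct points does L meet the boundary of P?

The segment meets the boundary at (3,2.333), (6,2.833).

2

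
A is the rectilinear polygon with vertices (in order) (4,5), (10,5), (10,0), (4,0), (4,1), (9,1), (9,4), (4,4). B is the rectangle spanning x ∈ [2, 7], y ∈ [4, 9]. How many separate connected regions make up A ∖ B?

A ∖ B is a single connected region.

1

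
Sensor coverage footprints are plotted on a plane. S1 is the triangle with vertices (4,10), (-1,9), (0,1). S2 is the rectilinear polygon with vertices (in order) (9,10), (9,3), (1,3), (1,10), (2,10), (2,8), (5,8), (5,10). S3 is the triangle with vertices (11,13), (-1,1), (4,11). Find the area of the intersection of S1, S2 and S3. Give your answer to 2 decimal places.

2.76

The intersection is the polygon with vertices (3.111,8), (1,3.25), (1,5), (2.5,8).
By the shoelace formula its area is 2.76.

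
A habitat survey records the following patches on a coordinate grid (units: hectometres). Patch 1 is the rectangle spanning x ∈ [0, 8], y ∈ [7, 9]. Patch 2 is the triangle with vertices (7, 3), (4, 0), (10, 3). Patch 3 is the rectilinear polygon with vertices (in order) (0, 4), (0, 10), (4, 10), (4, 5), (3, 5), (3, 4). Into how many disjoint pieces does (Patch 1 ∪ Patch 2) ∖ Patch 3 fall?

2

(Patch 1 ∪ Patch 2) ∖ Patch 3 splits into 2 disjoint pieces (area 8, area 4.5).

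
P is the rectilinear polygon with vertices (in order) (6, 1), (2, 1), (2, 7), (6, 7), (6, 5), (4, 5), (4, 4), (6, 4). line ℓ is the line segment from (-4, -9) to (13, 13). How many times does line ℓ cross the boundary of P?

The segment meets the boundary at (3.727,1), (6,3.941).

2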